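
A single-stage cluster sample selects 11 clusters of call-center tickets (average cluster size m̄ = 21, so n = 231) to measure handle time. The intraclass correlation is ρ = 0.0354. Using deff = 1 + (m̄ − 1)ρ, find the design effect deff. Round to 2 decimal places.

deff = 1 + (21 − 1)·0.0354 = 1 + 0.708 = 1.708.

1.71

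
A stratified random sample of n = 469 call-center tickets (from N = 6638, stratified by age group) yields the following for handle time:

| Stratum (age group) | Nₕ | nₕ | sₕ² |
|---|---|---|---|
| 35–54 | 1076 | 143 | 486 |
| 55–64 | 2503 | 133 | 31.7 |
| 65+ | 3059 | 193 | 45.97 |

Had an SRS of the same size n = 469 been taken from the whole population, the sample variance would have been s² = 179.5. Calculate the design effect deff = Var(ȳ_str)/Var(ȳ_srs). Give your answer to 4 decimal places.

0.4411

Var(ȳ_str) = Σ Wₕ²(1−fₕ)sₕ²/nₕ with Wₕ = Nₕ/6638:
  35–54: (1076/6638)²·(1−143/1076)·486/143 = 0.077431853
  55–64: (2503/6638)²·(1−133/2503)·31.7/133 = 0.032087976
  65+: (3059/6638)²·(1−193/3059)·45.97/193 = 0.047391272
  → Var(ȳ_str) = 0.1569111.
Var(ȳ_srs) = (1 − 469/6638)·179.5/469 = 0.35568793.
deff = 0.1569111 / 0.35568793 = 0.4411.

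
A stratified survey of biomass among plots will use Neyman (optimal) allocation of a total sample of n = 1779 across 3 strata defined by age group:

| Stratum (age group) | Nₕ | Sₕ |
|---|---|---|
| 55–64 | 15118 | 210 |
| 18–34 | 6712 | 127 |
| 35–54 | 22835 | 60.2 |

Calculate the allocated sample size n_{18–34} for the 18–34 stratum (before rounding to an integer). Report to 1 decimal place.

Neyman allocation: nₕ = n·NₕSₕ / Σⱼ NⱼSⱼ.
Σ NⱼSⱼ = 15118·210 + 6712·127 + 22835·60.2 = 5.401871 × 10^6.
n_{18–34} = 1779·6712·127 / (5.401871 × 10^6) = 280.7.

280.7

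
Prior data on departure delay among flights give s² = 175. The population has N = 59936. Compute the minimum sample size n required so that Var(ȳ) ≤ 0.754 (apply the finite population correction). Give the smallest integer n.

232

Without fpc, n₀ = s²/D = 175/0.754 = 232.0955.
With fpc, (1 − n/N)·s²/n ≤ D requires n ≥ n₀/(1 + n₀/N) = 232.0955/(1 + 232.0955/59936) = 231.2002.
Rounding up, n = 232.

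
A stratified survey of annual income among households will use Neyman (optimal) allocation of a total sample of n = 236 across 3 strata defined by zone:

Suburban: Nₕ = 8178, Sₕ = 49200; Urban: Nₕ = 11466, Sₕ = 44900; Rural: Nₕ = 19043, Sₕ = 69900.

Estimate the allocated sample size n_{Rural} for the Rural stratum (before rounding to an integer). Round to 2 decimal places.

Neyman allocation: nₕ = n·NₕSₕ / Σⱼ NⱼSⱼ.
Σ NⱼSⱼ = 8178·49200 + 11466·44900 + 19043·69900 = 2.2482867 × 10^9.
n_{Rural} = 236·19043·69900 / (2.2482867 × 10^9) = 139.72.

139.72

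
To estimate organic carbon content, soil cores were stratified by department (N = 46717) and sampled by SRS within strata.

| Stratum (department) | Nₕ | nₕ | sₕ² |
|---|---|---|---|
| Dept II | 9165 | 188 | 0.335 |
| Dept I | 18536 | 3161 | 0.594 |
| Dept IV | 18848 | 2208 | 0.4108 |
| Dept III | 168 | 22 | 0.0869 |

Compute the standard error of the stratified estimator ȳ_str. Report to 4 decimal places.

0.0109

Var(ȳ_str) = Σₕ Wₕ²(1 − fₕ)sₕ²/nₕ with Wₕ = Nₕ/N, N = 46717.
Dept II: Wₕ = 0.19618126; term = 0.19618126²·(1 − 0.02051282)·0.335/188 = 6.717393 × 10^-5.
Dept I: Wₕ = 0.39677205; term = 0.39677205²·(1 − 0.17053302)·0.594/3161 = 2.4538228 × 10^-5.
Dept IV: Wₕ = 0.40345056; term = 0.40345056²·(1 − 0.11714771)·0.4108/2208 = 2.6736224 × 10^-5.
Dept III: Wₕ = 0.00359612; term = 0.00359612²·(1 − 0.13095238)·0.0869/22 = 4.4392473 × 10^-8.
Sum = 1.1849277 × 10^-4.
SE = √(1.1849277 × 10^-4) = 0.0109.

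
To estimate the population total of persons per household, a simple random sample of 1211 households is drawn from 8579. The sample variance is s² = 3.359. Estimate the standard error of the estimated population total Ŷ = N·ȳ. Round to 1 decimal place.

418.7

Var(Ŷ) = N²·Var(ȳ) = N²·(1 − n/N)·s²/n.
f = 1211/8579 = 0.14115864; Var(ȳ) = 0.85884136·3.359/1211 = 0.0023822032.
Var(Ŷ) = 8579² · 0.0023822032 = 175328.35.
SE(Ŷ) = √(175328.35) = 418.7.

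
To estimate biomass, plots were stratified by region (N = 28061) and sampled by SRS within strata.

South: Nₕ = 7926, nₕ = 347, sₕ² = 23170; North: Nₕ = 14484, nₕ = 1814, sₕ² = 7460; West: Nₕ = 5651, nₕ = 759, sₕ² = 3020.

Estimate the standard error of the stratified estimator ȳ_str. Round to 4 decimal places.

2.4884

Var(ȳ_str) = Σₕ Wₕ²(1 − fₕ)sₕ²/nₕ with Wₕ = Nₕ/N, N = 28061.
South: Wₕ = 0.28245608; term = 0.28245608²·(1 − 0.04377996)·23170/347 = 5.0939684.
North: Wₕ = 0.51616122; term = 0.51616122²·(1 − 0.12524165)·7460/1814 = 0.95842998.
West: Wₕ = 0.20138270; term = 0.20138270²·(1 − 0.13431251)·3020/759 = 0.13969171.
Sum = 6.1920901.
SE = √(6.1920901) = 2.4884.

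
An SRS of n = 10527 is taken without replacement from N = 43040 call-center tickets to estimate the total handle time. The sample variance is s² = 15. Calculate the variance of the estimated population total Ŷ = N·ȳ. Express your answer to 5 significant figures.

1.9940 × 10^6

Var(Ŷ) = N²·Var(ȳ) = N²·(1 − n/N)·s²/n.
f = 10527/43040 = 0.24458643; Var(ȳ) = 0.75541357·15/10527 = 0.0010763944.
Var(Ŷ) = 43040² · 0.0010763944 = 1.9939578 × 10^6.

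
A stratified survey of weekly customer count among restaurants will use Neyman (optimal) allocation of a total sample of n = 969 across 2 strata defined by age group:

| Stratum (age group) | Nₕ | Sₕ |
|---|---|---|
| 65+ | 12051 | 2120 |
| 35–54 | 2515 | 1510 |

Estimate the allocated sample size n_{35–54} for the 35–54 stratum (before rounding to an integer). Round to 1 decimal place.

125.4

Neyman allocation: nₕ = n·NₕSₕ / Σⱼ NⱼSⱼ.
Σ NⱼSⱼ = 12051·2120 + 2515·1510 = 2.934577 × 10^7.
n_{35–54} = 969·2515·1510 / (2.934577 × 10^7) = 125.4.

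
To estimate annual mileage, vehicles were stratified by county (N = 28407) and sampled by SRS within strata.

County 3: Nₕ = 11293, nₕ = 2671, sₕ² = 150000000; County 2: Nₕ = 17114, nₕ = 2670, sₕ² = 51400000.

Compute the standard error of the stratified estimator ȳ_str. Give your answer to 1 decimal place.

112.6

Var(ȳ_str) = Σₕ Wₕ²(1 − fₕ)sₕ²/nₕ with Wₕ = Nₕ/N, N = 28407.
County 3: Wₕ = 0.39754286; term = 0.39754286²·(1 − 0.23651820)·150000000/2671 = 6776.165.
County 2: Wₕ = 0.60245714; term = 0.60245714²·(1 − 0.15601262)·51400000/2670 = 5897.1221.
Sum = 12673.287.
SE = √(12673.287) = 112.6.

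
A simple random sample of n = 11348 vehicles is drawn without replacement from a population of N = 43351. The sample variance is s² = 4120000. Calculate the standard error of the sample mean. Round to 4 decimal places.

Under SRS without replacement, Var(ȳ) = (1 − f)·s²/n with f = n/N = 11348/43351 = 0.26177020.
Var(ȳ) = (1 − 0.26177020)·4120000/11348 = 0.73822980·363.05957 = 268.02139.
SE(ȳ) = √(268.02139) = 16.3714.

16.3714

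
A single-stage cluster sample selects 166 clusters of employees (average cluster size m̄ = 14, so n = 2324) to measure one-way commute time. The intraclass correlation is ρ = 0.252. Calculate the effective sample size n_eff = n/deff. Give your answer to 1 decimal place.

543.5

deff = 1 + (14 − 1)·0.252 = 1 + 3.276 = 4.276.
n_eff = 2324 / 4.276 = 543.5.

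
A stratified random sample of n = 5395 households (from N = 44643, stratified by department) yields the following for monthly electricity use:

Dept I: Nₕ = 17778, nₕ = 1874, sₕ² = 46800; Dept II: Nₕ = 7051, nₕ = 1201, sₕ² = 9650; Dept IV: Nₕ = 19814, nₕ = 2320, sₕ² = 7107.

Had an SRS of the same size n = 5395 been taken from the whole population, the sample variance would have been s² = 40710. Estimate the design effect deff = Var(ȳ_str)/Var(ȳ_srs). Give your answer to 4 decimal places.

0.6394

Var(ȳ_str) = Σ Wₕ²(1−fₕ)sₕ²/nₕ with Wₕ = Nₕ/44643:
  Dept I: (17778/44643)²·(1−1874/17778)·46800/1874 = 3.5428992
  Dept II: (7051/44643)²·(1−1201/7051)·9650/1201 = 0.1662969
  Dept IV: (19814/44643)²·(1−2320/19814)·7107/2320 = 0.53278608
  → Var(ȳ_str) = 4.2419822.
Var(ȳ_srs) = (1 − 5395/44643)·40710/5395 = 6.6339747.
deff = 4.2419822 / 6.6339747 = 0.6394.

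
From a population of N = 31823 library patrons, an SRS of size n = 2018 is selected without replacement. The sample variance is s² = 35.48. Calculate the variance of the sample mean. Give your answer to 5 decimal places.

0.01647

Under SRS without replacement, Var(ȳ) = (1 − f)·s²/n with f = n/N = 2018/31823 = 0.06341325.
Var(ȳ) = (1 − 0.06341325)·35.48/2018 = 0.93658675·0.017581764 = 0.016466847.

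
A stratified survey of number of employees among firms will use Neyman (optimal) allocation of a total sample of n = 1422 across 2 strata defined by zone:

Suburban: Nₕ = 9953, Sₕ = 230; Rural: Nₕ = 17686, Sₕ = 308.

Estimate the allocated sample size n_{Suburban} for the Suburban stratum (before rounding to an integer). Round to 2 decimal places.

Neyman allocation: nₕ = n·NₕSₕ / Σⱼ NⱼSⱼ.
Σ NⱼSⱼ = 9953·230 + 17686·308 = 7.736478 × 10^6.
n_{Suburban} = 1422·9953·230 / (7.736478 × 10^6) = 420.76.

420.76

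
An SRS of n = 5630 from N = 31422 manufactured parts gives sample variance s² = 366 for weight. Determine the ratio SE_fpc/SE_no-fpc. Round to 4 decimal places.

0.9060

f = n/N = 5630/31422 = 0.17917383.
SE_no-fpc = √(s²/n) = 0.25496839; SE_fpc = √((1−f)s²/n) = 0.23099998.
Ratio = √(1−f) = 0.90599458.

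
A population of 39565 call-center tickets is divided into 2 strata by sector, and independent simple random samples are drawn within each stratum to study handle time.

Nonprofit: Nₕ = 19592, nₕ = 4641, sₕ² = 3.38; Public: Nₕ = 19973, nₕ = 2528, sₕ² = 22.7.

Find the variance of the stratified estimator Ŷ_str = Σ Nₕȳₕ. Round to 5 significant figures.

3.3420 × 10^6

Var(Ŷ_str) = Σₕ Nₕ²(1 − fₕ)sₕ²/nₕ.
Nonprofit: 19592²·(1 − 4641/19592)·3.38/4641 = 213331.09.
Public: 19973²·(1 − 2528/19973)·22.7/2528 = 3.1286938 × 10^6.
Sum = 3.3420249 × 10^6.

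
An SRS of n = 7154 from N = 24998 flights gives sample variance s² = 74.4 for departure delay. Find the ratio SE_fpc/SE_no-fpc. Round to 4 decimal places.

f = n/N = 7154/24998 = 0.28618289.
SE_no-fpc = √(s²/n) = 0.10197929; SE_fpc = √((1−f)s²/n) = 0.086159957.
Ratio = √(1−f) = 0.84487698.

0.8449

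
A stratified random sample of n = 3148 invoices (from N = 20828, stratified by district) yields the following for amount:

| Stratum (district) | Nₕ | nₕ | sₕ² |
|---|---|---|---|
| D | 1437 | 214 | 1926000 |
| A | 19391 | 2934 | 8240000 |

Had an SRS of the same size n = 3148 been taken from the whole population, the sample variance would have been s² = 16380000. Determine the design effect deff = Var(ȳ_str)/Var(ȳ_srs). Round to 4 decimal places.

0.4760

Var(ȳ_str) = Σ Wₕ²(1−fₕ)sₕ²/nₕ with Wₕ = Nₕ/20828:
  D: (1437/20828)²·(1−214/1437)·1926000/214 = 36.46117
  A: (19391/20828)²·(1−2934/19391)·8240000/2934 = 2065.9644
  → Var(ȳ_str) = 2102.4256.
Var(ȳ_srs) = (1 − 3148/20828)·16380000/3148 = 4416.8624.
deff = 2102.4256 / 4416.8624 = 0.4760.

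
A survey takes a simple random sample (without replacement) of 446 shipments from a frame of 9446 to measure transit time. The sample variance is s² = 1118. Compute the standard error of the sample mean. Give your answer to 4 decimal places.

Under SRS without replacement, Var(ȳ) = (1 − f)·s²/n with f = n/N = 446/9446 = 0.04721575.
Var(ȳ) = (1 − 0.04721575)·1118/446 = 0.95278425·2.5067265 = 2.3883695.
SE(ȳ) = √(2.3883695) = 1.5454.

1.5454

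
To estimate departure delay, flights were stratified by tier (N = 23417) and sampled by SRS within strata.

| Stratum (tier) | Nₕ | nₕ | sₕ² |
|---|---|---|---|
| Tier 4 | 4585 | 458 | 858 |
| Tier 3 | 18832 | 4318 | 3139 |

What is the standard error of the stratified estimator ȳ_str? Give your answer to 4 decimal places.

Var(ȳ_str) = Σₕ Wₕ²(1 − fₕ)sₕ²/nₕ with Wₕ = Nₕ/N, N = 23417.
Tier 4: Wₕ = 0.19579792; term = 0.19579792²·(1 − 0.09989095)·858/458 = 0.064644727.
Tier 3: Wₕ = 0.80420208; term = 0.80420208²·(1 − 0.22929057)·3139/4318 = 0.36235122.
Sum = 0.42699595.
SE = √(0.42699595) = 0.6534.

0.6534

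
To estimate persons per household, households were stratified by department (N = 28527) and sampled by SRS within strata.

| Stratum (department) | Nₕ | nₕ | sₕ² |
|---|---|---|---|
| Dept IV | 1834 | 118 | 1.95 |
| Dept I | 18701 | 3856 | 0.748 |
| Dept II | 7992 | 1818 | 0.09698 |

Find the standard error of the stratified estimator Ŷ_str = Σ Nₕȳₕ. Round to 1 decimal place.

329.4

Var(Ŷ_str) = Σₕ Nₕ²(1 − fₕ)sₕ²/nₕ.
Dept IV: 1834²·(1 − 118/1834)·1.95/118 = 52007.888.
Dept I: 18701²·(1 − 3856/18701)·0.748/3856 = 53852.963.
Dept II: 7992²·(1 − 1818/7992)·0.09698/1818 = 2632.1486.
Sum = 108493.
SE = √(108493) = 329.4.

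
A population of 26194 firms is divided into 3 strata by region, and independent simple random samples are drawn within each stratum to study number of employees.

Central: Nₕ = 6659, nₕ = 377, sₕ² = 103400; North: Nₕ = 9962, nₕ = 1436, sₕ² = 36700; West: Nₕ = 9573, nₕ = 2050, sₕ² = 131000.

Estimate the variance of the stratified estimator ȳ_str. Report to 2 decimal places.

26.59

Var(ȳ_str) = Σₕ Wₕ²(1 − fₕ)sₕ²/nₕ with Wₕ = Nₕ/N, N = 26194.
Central: Wₕ = 0.25421852; term = 0.25421852²·(1 − 0.05661511)·103400/377 = 16.721779.
North: Wₕ = 0.38031610; term = 0.38031610²·(1 − 0.14414776)·36700/1436 = 3.1637331.
West: Wₕ = 0.36546537; term = 0.36546537²·(1 − 0.21414395)·131000/2050 = 6.70738.
Sum = 26.592892.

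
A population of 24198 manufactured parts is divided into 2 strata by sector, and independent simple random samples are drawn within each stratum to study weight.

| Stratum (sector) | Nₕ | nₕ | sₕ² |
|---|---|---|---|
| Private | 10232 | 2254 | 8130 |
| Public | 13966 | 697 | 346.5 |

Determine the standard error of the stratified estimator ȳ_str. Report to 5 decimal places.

Var(ȳ_str) = Σₕ Wₕ²(1 − fₕ)sₕ²/nₕ with Wₕ = Nₕ/N, N = 24198.
Private: Wₕ = 0.42284486; term = 0.42284486²·(1 − 0.22028929)·8130/2254 = 0.50284282.
Public: Wₕ = 0.57715514; term = 0.57715514²·(1 − 0.04990692)·346.5/697 = 0.1573337.
Sum = 0.66017652.
SE = √(0.66017652) = 0.81251.

0.81251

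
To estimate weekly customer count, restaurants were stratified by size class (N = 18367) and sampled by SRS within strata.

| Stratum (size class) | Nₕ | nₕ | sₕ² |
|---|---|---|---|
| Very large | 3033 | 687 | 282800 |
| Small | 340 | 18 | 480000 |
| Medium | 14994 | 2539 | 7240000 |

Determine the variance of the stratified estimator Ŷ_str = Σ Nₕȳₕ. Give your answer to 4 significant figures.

Var(Ŷ_str) = Σₕ Nₕ²(1 − fₕ)sₕ²/nₕ.
Very large: 3033²·(1 − 687/3033)·282800/687 = 2.9290251 × 10^9.
Small: 340²·(1 − 18/340)·480000/18 = 2.9194667 × 10^9.
Medium: 14994²·(1 − 2539/14994)·7240000/2539 = 5.3252145 × 10^11.
Sum = 5.3836994 × 10^11.

5.384 × 10^11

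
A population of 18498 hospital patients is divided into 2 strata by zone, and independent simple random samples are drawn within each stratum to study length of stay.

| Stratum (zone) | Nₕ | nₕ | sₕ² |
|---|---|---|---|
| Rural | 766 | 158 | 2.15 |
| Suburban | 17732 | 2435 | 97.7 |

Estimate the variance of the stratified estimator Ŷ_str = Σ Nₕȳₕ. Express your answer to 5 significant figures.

Var(Ŷ_str) = Σₕ Nₕ²(1 − fₕ)sₕ²/nₕ.
Rural: 766²·(1 − 158/766)·2.15/158 = 6337.438.
Suburban: 17732²·(1 − 2435/17732)·97.7/2435 = 1.0883275 × 10^7.
Sum = 1.0889612 × 10^7.

1.0890 × 10^7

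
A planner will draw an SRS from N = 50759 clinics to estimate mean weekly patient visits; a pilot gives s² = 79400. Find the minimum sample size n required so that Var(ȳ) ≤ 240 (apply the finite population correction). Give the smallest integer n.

Without fpc, n₀ = s²/D = 79400/240 = 330.8333.
With fpc, (1 − n/N)·s²/n ≤ D requires n ≥ n₀/(1 + n₀/N) = 330.8333/(1 + 330.8333/50759) = 328.6910.
Rounding up, n = 329.

329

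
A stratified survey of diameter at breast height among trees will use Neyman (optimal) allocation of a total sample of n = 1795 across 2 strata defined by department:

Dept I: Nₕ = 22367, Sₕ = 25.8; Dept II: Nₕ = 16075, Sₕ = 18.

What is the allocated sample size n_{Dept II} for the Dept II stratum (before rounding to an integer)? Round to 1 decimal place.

599.5

Neyman allocation: nₕ = n·NₕSₕ / Σⱼ NⱼSⱼ.
Σ NⱼSⱼ = 22367·25.8 + 16075·18 = 866418.6.
n_{Dept II} = 1795·16075·18 / 866418.6 = 599.5.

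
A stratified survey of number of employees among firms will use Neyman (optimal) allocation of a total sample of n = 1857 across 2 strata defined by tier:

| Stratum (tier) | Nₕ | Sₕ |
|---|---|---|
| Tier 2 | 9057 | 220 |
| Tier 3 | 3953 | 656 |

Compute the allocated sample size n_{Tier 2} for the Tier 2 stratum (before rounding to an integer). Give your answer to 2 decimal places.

806.89

Neyman allocation: nₕ = n·NₕSₕ / Σⱼ NⱼSⱼ.
Σ NⱼSⱼ = 9057·220 + 3953·656 = 4.585708 × 10^6.
n_{Tier 2} = 1857·9057·220 / (4.585708 × 10^6) = 806.89.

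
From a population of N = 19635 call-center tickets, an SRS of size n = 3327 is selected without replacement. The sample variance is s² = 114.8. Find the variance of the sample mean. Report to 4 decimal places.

0.0287

Under SRS without replacement, Var(ȳ) = (1 − f)·s²/n with f = n/N = 3327/19635 = 0.16944232.
Var(ȳ) = (1 − 0.16944232)·114.8/3327 = 0.83055768·0.034505561 = 0.028658858.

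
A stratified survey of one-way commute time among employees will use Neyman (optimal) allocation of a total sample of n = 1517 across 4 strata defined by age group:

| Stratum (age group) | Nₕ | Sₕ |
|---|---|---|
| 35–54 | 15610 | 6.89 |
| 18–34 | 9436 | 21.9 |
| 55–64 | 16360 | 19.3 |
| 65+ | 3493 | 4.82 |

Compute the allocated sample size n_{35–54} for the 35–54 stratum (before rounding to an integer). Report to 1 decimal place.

Neyman allocation: nₕ = n·NₕSₕ / Σⱼ NⱼSⱼ.
Σ NⱼSⱼ = 15610·6.89 + 9436·21.9 + 16360·19.3 + 3493·4.82 = 646785.56.
n_{35–54} = 1517·15610·6.89 / 646785.56 = 252.3.

252.3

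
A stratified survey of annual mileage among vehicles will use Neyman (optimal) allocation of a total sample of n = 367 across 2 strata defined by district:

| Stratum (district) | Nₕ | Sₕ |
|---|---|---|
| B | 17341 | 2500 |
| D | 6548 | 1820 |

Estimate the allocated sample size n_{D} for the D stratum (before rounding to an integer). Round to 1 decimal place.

Neyman allocation: nₕ = n·NₕSₕ / Σⱼ NⱼSⱼ.
Σ NⱼSⱼ = 17341·2500 + 6548·1820 = 5.526986 × 10^7.
n_{D} = 367·6548·1820 / (5.526986 × 10^7) = 79.1.

79.1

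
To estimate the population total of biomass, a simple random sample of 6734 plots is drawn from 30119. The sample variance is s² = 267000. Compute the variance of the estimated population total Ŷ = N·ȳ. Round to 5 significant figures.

Var(Ŷ) = N²·Var(ȳ) = N²·(1 − n/N)·s²/n.
f = 6734/30119 = 0.22357980; Var(ȳ) = 0.77642020·267000/6734 = 30.784703.
Var(Ŷ) = 30119² · 30.784703 = 2.7926471 × 10^10.

2.7926 × 10^10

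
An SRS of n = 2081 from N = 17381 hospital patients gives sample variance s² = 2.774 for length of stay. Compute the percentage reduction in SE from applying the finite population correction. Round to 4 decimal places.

6.1772

f = n/N = 2081/17381 = 0.11972844.
SE_no-fpc = √(s²/n) = 0.03651045; SE_fpc = √((1−f)s²/n) = 0.034255122.
Ratio = √(1−f) = 0.93822788. Reduction = 100·(1 − 0.93822788) = 6.1772%.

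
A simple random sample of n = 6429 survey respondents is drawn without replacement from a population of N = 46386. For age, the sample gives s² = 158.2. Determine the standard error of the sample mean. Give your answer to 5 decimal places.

Under SRS without replacement, Var(ȳ) = (1 − f)·s²/n with f = n/N = 6429/46386 = 0.13859785.
Var(ȳ) = (1 − 0.13859785)·158.2/6429 = 0.86140215·0.024607248 = 0.021196737.
SE(ȳ) = √(0.021196737) = 0.14559.

0.14559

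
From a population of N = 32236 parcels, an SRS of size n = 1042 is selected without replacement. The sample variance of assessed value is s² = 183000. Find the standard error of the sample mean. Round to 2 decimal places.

Under SRS without replacement, Var(ȳ) = (1 − f)·s²/n with f = n/N = 1042/32236 = 0.03232411.
Var(ȳ) = (1 − 0.03232411)·183000/1042 = 0.96767589·175.6238 = 169.94692.
SE(ȳ) = √(169.94692) = 13.04.

13.04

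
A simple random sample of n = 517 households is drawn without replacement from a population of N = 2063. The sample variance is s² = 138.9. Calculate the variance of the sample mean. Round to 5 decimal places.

0.20134

Under SRS without replacement, Var(ȳ) = (1 − f)·s²/n with f = n/N = 517/2063 = 0.25060591.
Var(ȳ) = (1 − 0.25060591)·138.9/517 = 0.74939409·0.26866538 = 0.20133624.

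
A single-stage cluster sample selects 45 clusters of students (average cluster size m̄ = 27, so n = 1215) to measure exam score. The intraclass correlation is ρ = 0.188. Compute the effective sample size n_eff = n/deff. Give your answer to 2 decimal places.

206.35

deff = 1 + (27 − 1)·0.188 = 1 + 4.888 = 5.888.
n_eff = 1215 / 5.888 = 206.35.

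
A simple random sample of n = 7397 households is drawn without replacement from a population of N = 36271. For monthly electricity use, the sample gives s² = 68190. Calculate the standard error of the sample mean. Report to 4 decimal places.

2.7090

Under SRS without replacement, Var(ȳ) = (1 − f)·s²/n with f = n/N = 7397/36271 = 0.20393703.
Var(ȳ) = (1 − 0.20393703)·68190/7397 = 0.79606297·9.2186021 = 7.3385878.
SE(ȳ) = √(7.3385878) = 2.7090.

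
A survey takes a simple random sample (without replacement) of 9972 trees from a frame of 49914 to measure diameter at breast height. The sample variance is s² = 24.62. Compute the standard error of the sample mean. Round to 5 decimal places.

Under SRS without replacement, Var(ȳ) = (1 − f)·s²/n with f = n/N = 9972/49914 = 0.19978363.
Var(ȳ) = (1 − 0.19978363)·24.62/9972 = 0.80021637·0.002468913 = 0.0019756646.
SE(ȳ) = √(0.0019756646) = 0.04445.

0.04445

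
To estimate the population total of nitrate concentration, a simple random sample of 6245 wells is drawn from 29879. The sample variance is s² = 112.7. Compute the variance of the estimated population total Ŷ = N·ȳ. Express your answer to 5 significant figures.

1.2744 × 10^7

Var(Ŷ) = N²·Var(ȳ) = N²·(1 − n/N)·s²/n.
f = 6245/29879 = 0.20900967; Var(ȳ) = 0.79099033·112.7/6245 = 0.014274557.
Var(Ŷ) = 29879² · 0.014274557 = 1.2743677 × 10^7.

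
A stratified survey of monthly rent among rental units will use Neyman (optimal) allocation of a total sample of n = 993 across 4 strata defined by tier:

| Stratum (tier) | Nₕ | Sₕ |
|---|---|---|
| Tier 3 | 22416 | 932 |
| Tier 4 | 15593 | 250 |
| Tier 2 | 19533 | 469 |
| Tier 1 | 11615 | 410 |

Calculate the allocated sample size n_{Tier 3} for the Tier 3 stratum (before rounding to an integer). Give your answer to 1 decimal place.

Neyman allocation: nₕ = n·NₕSₕ / Σⱼ NⱼSⱼ.
Σ NⱼSⱼ = 22416·932 + 15593·250 + 19533·469 + 11615·410 = 3.8713089 × 10^7.
n_{Tier 3} = 993·22416·932 / (3.8713089 × 10^7) = 535.9.

535.9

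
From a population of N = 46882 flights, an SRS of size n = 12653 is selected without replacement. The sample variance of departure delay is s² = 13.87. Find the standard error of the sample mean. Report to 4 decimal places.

Under SRS without replacement, Var(ȳ) = (1 − f)·s²/n with f = n/N = 12653/46882 = 0.26989036.
Var(ȳ) = (1 − 0.26989036)·13.87/12653 = 0.73010964·0.0010961827 = 8.0033357 × 10^-4.
SE(ȳ) = √(8.0033357 × 10^-4) = 0.0283.

0.0283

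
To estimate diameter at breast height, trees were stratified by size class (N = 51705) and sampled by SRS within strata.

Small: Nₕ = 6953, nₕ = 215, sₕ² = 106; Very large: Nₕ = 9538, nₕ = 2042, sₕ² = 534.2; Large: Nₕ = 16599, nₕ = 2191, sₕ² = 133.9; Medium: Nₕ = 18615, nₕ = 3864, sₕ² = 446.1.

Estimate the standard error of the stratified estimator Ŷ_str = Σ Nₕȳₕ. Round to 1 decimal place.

9387.2

Var(Ŷ_str) = Σₕ Nₕ²(1 − fₕ)sₕ²/nₕ.
Small: 6953²·(1 − 215/6953)·106/215 = 2.3097801 × 10^7.
Very large: 9538²·(1 − 2042/9538)·534.2/2042 = 1.8704024 × 10^7.
Large: 16599²·(1 − 2191/16599)·133.9/2191 = 1.4615841 × 10^7.
Medium: 18615²·(1 − 3864/18615)·446.1/3864 = 3.1701485 × 10^7.
Sum = 8.8119151 × 10^7.
SE = √(8.8119151 × 10^7) = 9387.2.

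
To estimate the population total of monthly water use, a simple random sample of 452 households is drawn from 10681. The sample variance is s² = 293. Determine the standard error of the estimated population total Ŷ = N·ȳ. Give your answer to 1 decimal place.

8415.6

Var(Ŷ) = N²·Var(ȳ) = N²·(1 − n/N)·s²/n.
f = 452/10681 = 0.04231814; Var(ȳ) = 0.95768186·293/452 = 0.6207982.
Var(Ŷ) = 10681² · 0.6207982 = 7.0822993 × 10^7.
SE(Ŷ) = √(7.0822993 × 10^7) = 8415.6.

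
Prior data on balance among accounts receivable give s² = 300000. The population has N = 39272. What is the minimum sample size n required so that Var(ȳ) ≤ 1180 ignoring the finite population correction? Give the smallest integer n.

Without fpc, n₀ = s²/D = 300000/1180 = 254.2373.
Rounding up, n = 255.

255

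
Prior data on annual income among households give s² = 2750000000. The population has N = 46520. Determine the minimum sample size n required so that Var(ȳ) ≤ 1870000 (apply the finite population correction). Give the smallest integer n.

1426

Without fpc, n₀ = s²/D = 2750000000/1870000 = 1470.5882.
With fpc, (1 − n/N)·s²/n ≤ D requires n ≥ n₀/(1 + n₀/N) = 1470.5882/(1 + 1470.5882/46520) = 1425.5246.
Rounding up, n = 1426.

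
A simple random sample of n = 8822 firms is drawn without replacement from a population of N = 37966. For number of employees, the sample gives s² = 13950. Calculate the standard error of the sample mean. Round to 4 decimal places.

Under SRS without replacement, Var(ȳ) = (1 − f)·s²/n with f = n/N = 8822/37966 = 0.23236580.
Var(ȳ) = (1 − 0.23236580)·13950/8822 = 0.76763420·1.5812741 = 1.2138401.
SE(ȳ) = √(1.2138401) = 1.1017.

1.1017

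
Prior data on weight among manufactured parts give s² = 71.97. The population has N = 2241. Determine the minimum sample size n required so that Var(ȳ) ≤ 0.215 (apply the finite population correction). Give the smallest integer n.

Without fpc, n₀ = s²/D = 71.97/0.215 = 334.7442.
With fpc, (1 − n/N)·s²/n ≤ D requires n ≥ n₀/(1 + n₀/N) = 334.7442/(1 + 334.7442/2241) = 291.2408.
Rounding up, n = 292.

292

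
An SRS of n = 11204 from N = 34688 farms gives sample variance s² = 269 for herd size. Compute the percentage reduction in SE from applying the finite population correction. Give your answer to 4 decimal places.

f = n/N = 11204/34688 = 0.32299354.
SE_no-fpc = √(s²/n) = 0.15494929; SE_fpc = √((1−f)s²/n) = 0.1274929.
Ratio = √(1−f) = 0.82280402. Reduction = 100·(1 − 0.82280402) = 17.7196%.

17.7196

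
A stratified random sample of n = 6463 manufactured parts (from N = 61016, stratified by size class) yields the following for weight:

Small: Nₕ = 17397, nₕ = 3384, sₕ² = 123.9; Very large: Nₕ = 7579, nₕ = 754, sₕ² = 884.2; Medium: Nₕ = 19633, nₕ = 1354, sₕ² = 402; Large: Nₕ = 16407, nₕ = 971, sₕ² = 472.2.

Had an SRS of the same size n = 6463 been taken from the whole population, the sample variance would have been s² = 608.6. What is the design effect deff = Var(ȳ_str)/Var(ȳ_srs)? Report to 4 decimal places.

0.9549

Var(ȳ_str) = Σ Wₕ²(1−fₕ)sₕ²/nₕ with Wₕ = Nₕ/61016:
  Small: (17397/61016)²·(1−3384/17397)·123.9/3384 = 0.002397502
  Very large: (7579/61016)²·(1−754/7579)·884.2/754 = 0.016293195
  Medium: (19633/61016)²·(1−1354/19633)·402/1354 = 0.028619301
  Large: (16407/61016)²·(1−971/16407)·472.2/971 = 0.033081351
  → Var(ȳ_str) = 0.080391349.
Var(ȳ_srs) = (1 − 6463/61016)·608.6/6463 = 0.084192363.
deff = 0.080391349 / 0.084192363 = 0.9549.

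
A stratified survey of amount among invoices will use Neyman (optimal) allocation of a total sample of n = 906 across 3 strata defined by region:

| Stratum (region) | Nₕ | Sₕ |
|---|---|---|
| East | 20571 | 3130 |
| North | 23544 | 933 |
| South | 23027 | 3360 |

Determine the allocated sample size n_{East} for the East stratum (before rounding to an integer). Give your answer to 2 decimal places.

356.30

Neyman allocation: nₕ = n·NₕSₕ / Σⱼ NⱼSⱼ.
Σ NⱼSⱼ = 20571·3130 + 23544·933 + 23027·3360 = 1.637245 × 10^8.
n_{East} = 906·20571·3130 / (1.637245 × 10^8) = 356.30.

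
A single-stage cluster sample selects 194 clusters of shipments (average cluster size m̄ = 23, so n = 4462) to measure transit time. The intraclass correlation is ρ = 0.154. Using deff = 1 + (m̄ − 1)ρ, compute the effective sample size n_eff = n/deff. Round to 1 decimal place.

1016.9

deff = 1 + (23 − 1)·0.154 = 1 + 3.388 = 4.388.
n_eff = 4462 / 4.388 = 1016.9.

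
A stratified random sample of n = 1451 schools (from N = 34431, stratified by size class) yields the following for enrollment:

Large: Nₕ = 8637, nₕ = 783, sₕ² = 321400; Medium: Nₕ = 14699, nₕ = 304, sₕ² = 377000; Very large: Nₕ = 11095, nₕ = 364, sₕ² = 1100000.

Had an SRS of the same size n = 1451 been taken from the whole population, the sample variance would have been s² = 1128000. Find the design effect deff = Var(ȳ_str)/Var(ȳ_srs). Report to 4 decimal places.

0.7364

Var(ȳ_str) = Σ Wₕ²(1−fₕ)sₕ²/nₕ with Wₕ = Nₕ/34431:
  Large: (8637/34431)²·(1−783/8637)·321400/783 = 23.487601
  Medium: (14699/34431)²·(1−304/14699)·377000/304 = 221.3441
  Very large: (11095/34431)²·(1−364/11095)·1100000/364 = 303.50058
  → Var(ȳ_str) = 548.33228.
Var(ȳ_srs) = (1 − 1451/34431)·1128000/1451 = 744.63373.
deff = 548.33228 / 744.63373 = 0.7364.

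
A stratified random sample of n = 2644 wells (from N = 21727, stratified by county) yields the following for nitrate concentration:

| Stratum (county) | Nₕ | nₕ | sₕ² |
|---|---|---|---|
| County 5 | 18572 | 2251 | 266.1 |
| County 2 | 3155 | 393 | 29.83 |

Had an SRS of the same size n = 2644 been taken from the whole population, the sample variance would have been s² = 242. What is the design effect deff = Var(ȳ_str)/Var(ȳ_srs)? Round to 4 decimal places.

0.9617

Var(ȳ_str) = Σ Wₕ²(1−fₕ)sₕ²/nₕ with Wₕ = Nₕ/21727:
  County 5: (18572/21727)²·(1−2251/18572)·266.1/2251 = 0.075905857
  County 2: (3155/21727)²·(1−393/3155)·29.83/393 = 0.0014011486
  → Var(ȳ_str) = 0.077307006.
Var(ȳ_srs) = (1 − 2644/21727)·242/2644 = 0.080389773.
deff = 0.077307006 / 0.080389773 = 0.9617.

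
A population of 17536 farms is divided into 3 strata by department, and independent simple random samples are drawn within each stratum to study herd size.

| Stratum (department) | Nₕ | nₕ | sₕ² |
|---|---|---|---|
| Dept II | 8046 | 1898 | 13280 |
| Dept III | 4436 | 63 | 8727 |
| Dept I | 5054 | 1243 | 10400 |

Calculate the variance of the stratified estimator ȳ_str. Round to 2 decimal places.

10.39

Var(ȳ_str) = Σₕ Wₕ²(1 − fₕ)sₕ²/nₕ with Wₕ = Nₕ/N, N = 17536.
Dept II: Wₕ = 0.45882755; term = 0.45882755²·(1 − 0.23589361)·13280/1898 = 1.1255238.
Dept III: Wₕ = 0.25296533; term = 0.25296533²·(1 − 0.01420198)·8727/63 = 8.7384492.
Dept I: Wₕ = 0.28820712; term = 0.28820712²·(1 − 0.24594381)·10400/1243 = 0.52405314.
Sum = 10.388026.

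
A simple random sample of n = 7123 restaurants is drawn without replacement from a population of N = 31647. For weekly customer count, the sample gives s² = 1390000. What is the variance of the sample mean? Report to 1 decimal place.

151.2

Under SRS without replacement, Var(ȳ) = (1 − f)·s²/n with f = n/N = 7123/31647 = 0.22507663.
Var(ȳ) = (1 − 0.22507663)·1390000/7123 = 0.77492337·195.1425 = 151.22048.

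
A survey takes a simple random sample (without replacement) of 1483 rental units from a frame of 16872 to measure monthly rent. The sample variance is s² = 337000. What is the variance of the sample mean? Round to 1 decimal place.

Under SRS without replacement, Var(ȳ) = (1 − f)·s²/n with f = n/N = 1483/16872 = 0.08789711.
Var(ȳ) = (1 − 0.08789711)·337000/1483 = 0.91210289·227.24208 = 207.26816.

207.3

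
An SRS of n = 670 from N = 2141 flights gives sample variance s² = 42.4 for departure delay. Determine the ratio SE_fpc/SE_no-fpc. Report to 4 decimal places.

0.8289

f = n/N = 670/2141 = 0.31293788.
SE_no-fpc = √(s²/n) = 0.25156228; SE_fpc = √((1−f)s²/n) = 0.20851799.
Ratio = √(1−f) = 0.82889210.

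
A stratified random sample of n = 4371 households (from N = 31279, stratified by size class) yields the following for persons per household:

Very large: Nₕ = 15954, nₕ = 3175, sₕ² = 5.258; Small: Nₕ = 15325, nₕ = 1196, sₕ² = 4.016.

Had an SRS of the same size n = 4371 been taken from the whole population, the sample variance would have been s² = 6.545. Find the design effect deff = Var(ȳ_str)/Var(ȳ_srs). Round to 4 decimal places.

0.8448

Var(ȳ_str) = Σ Wₕ²(1−fₕ)sₕ²/nₕ with Wₕ = Nₕ/31279:
  Very large: (15954/31279)²·(1−3175/15954)·5.258/3175 = 3.4509414 × 10^-4
  Small: (15325/31279)²·(1−1196/15325)·4.016/1196 = 7.4313671 × 10^-4
  → Var(ȳ_str) = 0.0010882309.
Var(ȳ_srs) = (1 − 4371/31279)·6.545/4371 = 0.0012881232.
deff = 0.0010882309 / 0.0012881232 = 0.8448.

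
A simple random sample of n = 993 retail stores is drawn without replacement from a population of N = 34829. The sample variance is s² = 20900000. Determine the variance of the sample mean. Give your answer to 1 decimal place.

Under SRS without replacement, Var(ȳ) = (1 − f)·s²/n with f = n/N = 993/34829 = 0.02851072.
Var(ȳ) = (1 − 0.02851072)·20900000/993 = 0.97148928·21047.331 = 20447.257.

20447.3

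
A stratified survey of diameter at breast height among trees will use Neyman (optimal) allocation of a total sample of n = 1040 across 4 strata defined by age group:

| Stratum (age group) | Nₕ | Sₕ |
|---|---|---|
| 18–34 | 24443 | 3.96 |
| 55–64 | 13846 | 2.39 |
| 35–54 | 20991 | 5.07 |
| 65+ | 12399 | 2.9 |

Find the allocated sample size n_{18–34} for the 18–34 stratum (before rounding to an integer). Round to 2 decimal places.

369.73

Neyman allocation: nₕ = n·NₕSₕ / Σⱼ NⱼSⱼ.
Σ NⱼSⱼ = 24443·3.96 + 13846·2.39 + 20991·5.07 + 12399·2.9 = 272267.69.
n_{18–34} = 1040·24443·3.96 / 272267.69 = 369.73.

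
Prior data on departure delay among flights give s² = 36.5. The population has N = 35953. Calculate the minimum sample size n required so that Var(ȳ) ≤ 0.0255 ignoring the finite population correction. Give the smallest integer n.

1432

Without fpc, n₀ = s²/D = 36.5/0.0255 = 1431.3725.
Rounding up, n = 1432.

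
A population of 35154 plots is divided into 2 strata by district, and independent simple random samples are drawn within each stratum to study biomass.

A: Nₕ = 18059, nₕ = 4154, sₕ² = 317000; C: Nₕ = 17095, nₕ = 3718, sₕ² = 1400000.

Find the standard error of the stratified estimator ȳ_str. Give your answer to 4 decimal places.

9.2295

Var(ȳ_str) = Σₕ Wₕ²(1 − fₕ)sₕ²/nₕ with Wₕ = Nₕ/N, N = 35154.
A: Wₕ = 0.51371110; term = 0.51371110²·(1 − 0.23002381)·317000/4154 = 15.506292.
C: Wₕ = 0.48628890; term = 0.48628890²·(1 − 0.21749049)·1400000/3718 = 69.67821.
Sum = 85.184502.
SE = √(85.184502) = 9.2295.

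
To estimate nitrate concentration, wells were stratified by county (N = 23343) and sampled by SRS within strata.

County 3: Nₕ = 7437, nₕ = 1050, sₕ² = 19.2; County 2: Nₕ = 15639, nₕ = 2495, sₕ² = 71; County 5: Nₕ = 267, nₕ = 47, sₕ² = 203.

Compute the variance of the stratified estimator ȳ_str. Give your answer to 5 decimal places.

0.01279

Var(ȳ_str) = Σₕ Wₕ²(1 − fₕ)sₕ²/nₕ with Wₕ = Nₕ/N, N = 23343.
County 3: Wₕ = 0.31859658; term = 0.31859658²·(1 − 0.14118596)·19.2/1050 = 0.0015940182.
County 2: Wₕ = 0.66996530; term = 0.66996530²·(1 − 0.15953705)·71/2495 = 0.010735221.
County 5: Wₕ = 0.01143812; term = 0.01143812²·(1 − 0.17602996)·203/47 = 4.6560623 × 10^-4.
Sum = 0.012794845.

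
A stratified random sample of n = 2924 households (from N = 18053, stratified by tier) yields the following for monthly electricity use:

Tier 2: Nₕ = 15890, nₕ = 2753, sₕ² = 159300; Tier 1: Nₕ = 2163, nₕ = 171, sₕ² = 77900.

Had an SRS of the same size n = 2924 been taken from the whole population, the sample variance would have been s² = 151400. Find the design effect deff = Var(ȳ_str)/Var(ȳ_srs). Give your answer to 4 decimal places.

0.9929

Var(ȳ_str) = Σ Wₕ²(1−fₕ)sₕ²/nₕ with Wₕ = Nₕ/18053:
  Tier 2: (15890/18053)²·(1−2753/15890)·159300/2753 = 37.062175
  Tier 1: (2163/18053)²·(1−171/2163)·77900/171 = 6.0226612
  → Var(ȳ_str) = 43.084836.
Var(ȳ_srs) = (1 − 2924/18053)·151400/2924 = 43.391968.
deff = 43.084836 / 43.391968 = 0.9929.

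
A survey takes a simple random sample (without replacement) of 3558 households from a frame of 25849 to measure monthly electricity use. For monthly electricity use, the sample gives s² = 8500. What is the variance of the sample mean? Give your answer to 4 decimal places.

2.0601

Under SRS without replacement, Var(ȳ) = (1 − f)·s²/n with f = n/N = 3558/25849 = 0.13764556.
Var(ȳ) = (1 − 0.13764556)·8500/3558 = 0.86235444·2.3889826 = 2.0601497.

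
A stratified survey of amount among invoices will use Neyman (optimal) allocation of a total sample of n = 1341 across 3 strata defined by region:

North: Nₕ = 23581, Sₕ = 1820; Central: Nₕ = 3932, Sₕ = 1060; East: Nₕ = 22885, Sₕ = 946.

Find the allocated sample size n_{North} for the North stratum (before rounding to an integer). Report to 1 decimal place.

837.3

Neyman allocation: nₕ = n·NₕSₕ / Σⱼ NⱼSⱼ.
Σ NⱼSⱼ = 23581·1820 + 3932·1060 + 22885·946 = 6.873455 × 10^7.
n_{North} = 1341·23581·1820 / (6.873455 × 10^7) = 837.3.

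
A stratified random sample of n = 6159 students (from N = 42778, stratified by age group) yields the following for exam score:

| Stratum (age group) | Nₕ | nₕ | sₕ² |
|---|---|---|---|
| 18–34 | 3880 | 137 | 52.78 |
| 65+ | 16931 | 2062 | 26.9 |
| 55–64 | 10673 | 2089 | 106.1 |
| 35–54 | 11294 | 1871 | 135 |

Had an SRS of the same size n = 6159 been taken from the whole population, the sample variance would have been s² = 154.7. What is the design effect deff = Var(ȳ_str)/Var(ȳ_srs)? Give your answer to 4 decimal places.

0.5391

Var(ȳ_str) = Σ Wₕ²(1−fₕ)sₕ²/nₕ with Wₕ = Nₕ/42778:
  18–34: (3880/42778)²·(1−137/3880)·52.78/137 = 0.0030574504
  65+: (16931/42778)²·(1−2062/16931)·26.9/2062 = 0.0017946801
  55–64: (10673/42778)²·(1−2089/10673)·106.1/2089 = 0.0025428
  35–54: (11294/42778)²·(1−1871/11294)·135/1871 = 0.0041961983
  → Var(ȳ_str) = 0.011591129.
Var(ȳ_srs) = (1 − 6159/42778)·154.7/6159 = 0.021501369.
deff = 0.011591129 / 0.021501369 = 0.5391.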